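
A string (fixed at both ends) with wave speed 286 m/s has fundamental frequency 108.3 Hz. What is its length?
L = v/(2f₁) = 1.32 m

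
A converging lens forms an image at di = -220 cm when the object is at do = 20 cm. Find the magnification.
M = −di/do = 11 (upright image)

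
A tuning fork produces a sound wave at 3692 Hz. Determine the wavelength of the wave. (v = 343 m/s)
λ = v/f = 0.0929 m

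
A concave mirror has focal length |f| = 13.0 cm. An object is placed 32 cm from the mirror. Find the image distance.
f = +13.0 cm (concave); 1/di = 1/f − 1/do → di = 21.89 cm (real image, in front of mirror)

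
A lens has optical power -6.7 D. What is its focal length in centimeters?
f = 1/P = -14.93 cm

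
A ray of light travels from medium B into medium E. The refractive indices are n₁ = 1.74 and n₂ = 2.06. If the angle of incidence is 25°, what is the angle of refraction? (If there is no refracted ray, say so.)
sin θ₂ = (n₁/n₂)·sin θ₁ = 0.357 → θ₂ = 20.91°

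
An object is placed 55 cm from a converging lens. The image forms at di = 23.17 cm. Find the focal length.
1/f = 1/do + 1/di → f = 16.3 cm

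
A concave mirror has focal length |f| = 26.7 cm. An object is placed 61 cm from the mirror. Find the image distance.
f = +26.7 cm (concave); 1/di = 1/f − 1/do → di = 47.48 cm (real image, in front of mirror)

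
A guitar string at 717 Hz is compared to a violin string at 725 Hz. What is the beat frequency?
8 Hz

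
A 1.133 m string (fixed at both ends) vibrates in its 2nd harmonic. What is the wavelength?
λₙ = 2L/n = 1.133 m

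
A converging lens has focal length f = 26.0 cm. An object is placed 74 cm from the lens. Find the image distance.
1/di = 1/f − 1/do → di = 40.08 cm (real image)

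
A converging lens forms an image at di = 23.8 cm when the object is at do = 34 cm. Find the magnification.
M = −di/do = -0.7 (inverted image)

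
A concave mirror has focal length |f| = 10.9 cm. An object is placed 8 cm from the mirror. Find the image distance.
f = +10.9 cm (concave); 1/di = 1/f − 1/do → di = -30.07 cm (virtual image, behind mirror)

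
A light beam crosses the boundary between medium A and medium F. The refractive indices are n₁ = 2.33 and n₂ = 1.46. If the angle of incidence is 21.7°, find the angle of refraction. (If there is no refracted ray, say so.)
sin θ₂ = (n₁/n₂)·sin θ₁ = 0.5901 → θ₂ = 36.16°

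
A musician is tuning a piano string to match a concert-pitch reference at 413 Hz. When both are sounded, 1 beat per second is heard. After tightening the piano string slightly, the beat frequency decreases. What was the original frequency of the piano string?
412 Hz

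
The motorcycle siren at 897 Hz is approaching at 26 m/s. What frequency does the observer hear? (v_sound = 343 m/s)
f_obs = f·v/(v − v_s) = 970.6 Hz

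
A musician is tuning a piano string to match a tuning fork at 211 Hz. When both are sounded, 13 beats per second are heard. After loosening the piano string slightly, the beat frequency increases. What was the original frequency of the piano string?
198 Hz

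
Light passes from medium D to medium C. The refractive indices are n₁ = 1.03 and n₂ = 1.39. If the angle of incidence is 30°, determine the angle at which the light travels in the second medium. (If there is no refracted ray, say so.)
sin θ₂ = (n₁/n₂)·sin θ₁ = 0.3705 → θ₂ = 21.75°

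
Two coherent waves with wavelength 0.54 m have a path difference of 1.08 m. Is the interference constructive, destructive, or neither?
constructive — path difference = 2λ, a whole number of wavelengths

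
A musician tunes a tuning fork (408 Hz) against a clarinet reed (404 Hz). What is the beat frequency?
4 Hz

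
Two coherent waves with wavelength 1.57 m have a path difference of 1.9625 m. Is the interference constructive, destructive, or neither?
neither (partial) — path difference = 1.25λ, neither a whole number of wavelengths nor an odd multiple of λ/2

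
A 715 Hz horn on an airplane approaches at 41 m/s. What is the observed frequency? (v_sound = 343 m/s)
f_obs = f·v/(v − v_s) = 812.1 Hz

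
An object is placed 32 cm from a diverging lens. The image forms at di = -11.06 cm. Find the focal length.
1/f = 1/do + 1/di → f = -16.9 cm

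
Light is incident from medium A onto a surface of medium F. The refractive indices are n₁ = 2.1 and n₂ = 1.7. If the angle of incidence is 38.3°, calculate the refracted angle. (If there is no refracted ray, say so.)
sin θ₂ = (n₁/n₂)·sin θ₁ = 0.7656 → θ₂ = 49.96°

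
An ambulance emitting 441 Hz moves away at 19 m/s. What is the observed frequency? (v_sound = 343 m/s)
f_obs = f·v/(v + v_s) = 417.9 Hz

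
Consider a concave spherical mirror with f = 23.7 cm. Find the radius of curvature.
R = 2|f| = 47.4 cm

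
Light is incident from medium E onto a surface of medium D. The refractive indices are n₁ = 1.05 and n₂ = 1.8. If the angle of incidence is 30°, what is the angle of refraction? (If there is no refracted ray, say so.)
sin θ₂ = (n₁/n₂)·sin θ₁ = 0.2917 → θ₂ = 16.96°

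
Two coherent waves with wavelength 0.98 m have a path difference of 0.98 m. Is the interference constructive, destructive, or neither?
constructive — path difference = 1λ, a whole number of wavelengths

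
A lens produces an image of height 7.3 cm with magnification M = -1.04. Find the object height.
ho = |hi|/|M| = 7.019 cm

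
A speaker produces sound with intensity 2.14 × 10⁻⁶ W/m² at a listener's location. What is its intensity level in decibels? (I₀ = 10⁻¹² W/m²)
β = 10·log₁₀(I/I₀) = 63.3 dB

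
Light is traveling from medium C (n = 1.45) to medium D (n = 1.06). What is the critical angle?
θc = arcsin(n₂/n₁) = 46.97°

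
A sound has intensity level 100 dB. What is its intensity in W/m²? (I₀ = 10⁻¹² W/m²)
I = I₀·10^(β/10) = 1.00 × 10⁻² W/m²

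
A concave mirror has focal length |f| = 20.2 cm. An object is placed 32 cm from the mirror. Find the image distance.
f = +20.2 cm (concave); 1/di = 1/f − 1/do → di = 54.78 cm (real image, in front of mirror)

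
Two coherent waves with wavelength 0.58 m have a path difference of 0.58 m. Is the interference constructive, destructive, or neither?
constructive — path difference = 1λ, a whole number of wavelengths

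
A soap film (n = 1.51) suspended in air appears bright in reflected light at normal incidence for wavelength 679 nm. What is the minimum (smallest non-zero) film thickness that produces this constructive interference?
2nt = (m − ½)λ with m = 1 → t = (m − ½)λ/(2n) = 112.4 nm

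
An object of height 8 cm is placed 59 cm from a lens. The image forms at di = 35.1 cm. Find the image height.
hi = (-di/do) × ho = -4.759 cm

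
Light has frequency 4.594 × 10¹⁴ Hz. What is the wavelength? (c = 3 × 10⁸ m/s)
λ = c/f = 653 nm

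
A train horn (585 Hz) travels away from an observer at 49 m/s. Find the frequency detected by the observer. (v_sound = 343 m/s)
f_obs = f·v/(v + v_s) = 511.9 Hz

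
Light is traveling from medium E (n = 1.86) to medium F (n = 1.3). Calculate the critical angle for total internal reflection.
θc = arcsin(n₂/n₁) = 44.34°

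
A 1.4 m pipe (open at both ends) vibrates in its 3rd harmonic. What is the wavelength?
λₙ = 2L/n = 0.9333 m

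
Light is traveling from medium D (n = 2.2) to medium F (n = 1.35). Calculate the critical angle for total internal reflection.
θc = arcsin(n₂/n₁) = 37.85°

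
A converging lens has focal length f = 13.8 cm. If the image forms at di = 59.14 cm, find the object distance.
1/do = 1/f − 1/di → do = 18 cm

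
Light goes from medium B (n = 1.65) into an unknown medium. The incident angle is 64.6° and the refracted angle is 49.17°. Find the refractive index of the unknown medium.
n₂ = n₁·sin θ₁ / sin θ₂ = 1.97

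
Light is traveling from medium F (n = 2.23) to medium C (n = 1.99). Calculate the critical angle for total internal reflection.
θc = arcsin(n₂/n₁) = 63.17°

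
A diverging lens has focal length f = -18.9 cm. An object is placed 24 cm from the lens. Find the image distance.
1/di = 1/f − 1/do → di = -10.57 cm (virtual image)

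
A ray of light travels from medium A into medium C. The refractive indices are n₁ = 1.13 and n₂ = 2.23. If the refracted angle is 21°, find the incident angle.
sin θ₁ = (n₂/n₁)·sin θ₂ → θ₁ = 45.01°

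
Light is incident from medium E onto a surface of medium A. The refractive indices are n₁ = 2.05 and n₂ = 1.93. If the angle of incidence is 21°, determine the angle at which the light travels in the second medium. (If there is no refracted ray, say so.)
sin θ₂ = (n₁/n₂)·sin θ₁ = 0.3806 → θ₂ = 22.37°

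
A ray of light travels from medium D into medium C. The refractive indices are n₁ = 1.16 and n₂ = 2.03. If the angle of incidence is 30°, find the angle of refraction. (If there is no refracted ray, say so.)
sin θ₂ = (n₁/n₂)·sin θ₁ = 0.2857 → θ₂ = 16.6°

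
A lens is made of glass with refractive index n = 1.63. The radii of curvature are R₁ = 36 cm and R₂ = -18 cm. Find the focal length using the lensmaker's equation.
1/f = (n − 1)(1/R₁ − 1/R₂) → f = 19.05 cm (converging lens)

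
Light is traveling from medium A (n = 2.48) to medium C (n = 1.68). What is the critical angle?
θc = arcsin(n₂/n₁) = 42.64°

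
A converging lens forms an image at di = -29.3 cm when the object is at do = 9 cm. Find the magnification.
M = −di/do = 3.256 (upright image)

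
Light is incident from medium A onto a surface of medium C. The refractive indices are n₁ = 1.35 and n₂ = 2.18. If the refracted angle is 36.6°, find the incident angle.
sin θ₁ = (n₂/n₁)·sin θ₂ → θ₁ = 74.32°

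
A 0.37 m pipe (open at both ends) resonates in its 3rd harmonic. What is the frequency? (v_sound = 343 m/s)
fₙ = nv/(2L) = 1391 Hz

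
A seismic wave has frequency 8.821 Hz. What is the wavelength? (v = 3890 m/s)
λ = v/f = 441 m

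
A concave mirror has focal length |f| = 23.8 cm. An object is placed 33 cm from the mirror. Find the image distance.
f = +23.8 cm (concave); 1/di = 1/f − 1/do → di = 85.37 cm (real image, in front of mirror)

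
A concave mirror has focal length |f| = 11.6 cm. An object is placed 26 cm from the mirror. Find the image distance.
f = +11.6 cm (concave); 1/di = 1/f − 1/do → di = 20.94 cm (real image, in front of mirror)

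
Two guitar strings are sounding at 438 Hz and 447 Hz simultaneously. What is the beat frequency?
9 Hz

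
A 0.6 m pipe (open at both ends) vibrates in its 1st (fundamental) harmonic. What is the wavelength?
λₙ = 2L/n = 1.2 m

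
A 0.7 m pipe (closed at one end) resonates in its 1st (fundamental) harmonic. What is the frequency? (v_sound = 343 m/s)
fₙ = nv/(4L) = 122.5 Hz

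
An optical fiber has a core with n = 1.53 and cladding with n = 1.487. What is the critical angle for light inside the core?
θc = arcsin(n_cladding/n_core) = 76.38°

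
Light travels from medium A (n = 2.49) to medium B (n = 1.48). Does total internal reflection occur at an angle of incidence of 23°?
θc = arcsin(n₂/n₁) = 36.47°; 23° < θc, so no — the ray refracts.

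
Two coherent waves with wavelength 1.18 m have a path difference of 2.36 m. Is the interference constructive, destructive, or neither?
constructive — path difference = 2λ, a whole number of wavelengths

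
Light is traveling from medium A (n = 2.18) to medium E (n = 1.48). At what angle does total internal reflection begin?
θc = arcsin(n₂/n₁) = 42.76°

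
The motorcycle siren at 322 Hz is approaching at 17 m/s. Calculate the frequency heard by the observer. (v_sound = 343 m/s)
f_obs = f·v/(v − v_s) = 338.8 Hz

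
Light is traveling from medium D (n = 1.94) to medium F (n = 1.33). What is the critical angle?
θc = arcsin(n₂/n₁) = 43.28°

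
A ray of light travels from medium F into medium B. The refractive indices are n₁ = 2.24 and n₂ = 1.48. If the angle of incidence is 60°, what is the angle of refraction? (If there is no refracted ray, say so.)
sin θ₂ = (n₁/n₂)·sin θ₁ = 1.311 > 1, so there is no refracted ray — the light undergoes total internal reflection.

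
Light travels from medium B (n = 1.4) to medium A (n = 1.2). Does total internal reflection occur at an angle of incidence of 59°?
θc = arcsin(n₂/n₁) = 59°; 59° > θc, so yes — total internal reflection.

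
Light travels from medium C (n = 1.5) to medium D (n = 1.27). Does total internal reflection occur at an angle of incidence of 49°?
θc = arcsin(n₂/n₁) = 57.85°; 49° < θc, so no — the ray refracts.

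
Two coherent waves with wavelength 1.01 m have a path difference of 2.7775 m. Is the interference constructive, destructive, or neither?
neither (partial) — path difference = 2.75λ, neither a whole number of wavelengths nor an odd multiple of λ/2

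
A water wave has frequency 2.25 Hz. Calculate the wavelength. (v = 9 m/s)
λ = v/f = 4 m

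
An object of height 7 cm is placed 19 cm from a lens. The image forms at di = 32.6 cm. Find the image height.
hi = (-di/do) × ho = -12.01 cm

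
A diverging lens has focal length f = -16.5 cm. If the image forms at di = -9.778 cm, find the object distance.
1/do = 1/f − 1/di → do = 24 cm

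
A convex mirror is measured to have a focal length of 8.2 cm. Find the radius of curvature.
R = 2|f| = 16.4 cm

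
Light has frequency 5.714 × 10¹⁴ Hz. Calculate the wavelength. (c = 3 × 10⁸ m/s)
λ = c/f = 525 nm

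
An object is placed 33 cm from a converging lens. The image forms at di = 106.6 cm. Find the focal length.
1/f = 1/do + 1/di → f = 25.2 cm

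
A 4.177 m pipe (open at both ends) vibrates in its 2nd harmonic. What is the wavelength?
λₙ = 2L/n = 4.177 m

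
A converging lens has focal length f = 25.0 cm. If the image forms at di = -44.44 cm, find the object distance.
1/do = 1/f − 1/di → do = 16 cm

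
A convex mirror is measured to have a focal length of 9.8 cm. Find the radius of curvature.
R = 2|f| = 19.6 cm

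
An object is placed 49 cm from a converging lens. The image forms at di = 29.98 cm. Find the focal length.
1/f = 1/do + 1/di → f = 18.6 cm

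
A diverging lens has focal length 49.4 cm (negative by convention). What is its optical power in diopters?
P = 1/f = -2.024 D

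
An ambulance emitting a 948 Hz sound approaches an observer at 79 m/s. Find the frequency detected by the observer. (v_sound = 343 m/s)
f_obs = f·v/(v − v_s) = 1232 Hz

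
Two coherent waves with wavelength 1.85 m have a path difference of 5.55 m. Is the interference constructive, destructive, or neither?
constructive — path difference = 3λ, a whole number of wavelengths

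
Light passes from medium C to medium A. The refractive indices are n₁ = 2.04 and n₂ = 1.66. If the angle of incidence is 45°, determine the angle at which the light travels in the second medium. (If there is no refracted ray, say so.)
sin θ₂ = (n₁/n₂)·sin θ₁ = 0.869 → θ₂ = 60.34°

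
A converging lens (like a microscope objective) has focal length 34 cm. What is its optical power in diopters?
P = 1/f = 2.941 D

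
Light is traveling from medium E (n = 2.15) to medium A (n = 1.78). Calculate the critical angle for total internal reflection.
θc = arcsin(n₂/n₁) = 55.88°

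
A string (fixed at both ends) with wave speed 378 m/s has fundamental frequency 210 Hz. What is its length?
L = v/(2f₁) = 0.9 m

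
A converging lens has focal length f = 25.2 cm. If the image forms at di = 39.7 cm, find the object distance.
1/do = 1/f − 1/di → do = 69 cm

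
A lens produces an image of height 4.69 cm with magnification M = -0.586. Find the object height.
ho = |hi|/|M| = 8.003 cm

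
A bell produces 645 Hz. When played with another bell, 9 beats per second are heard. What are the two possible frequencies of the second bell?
f₂ = 645 ± 9 Hz → 654 Hz or 636 Hz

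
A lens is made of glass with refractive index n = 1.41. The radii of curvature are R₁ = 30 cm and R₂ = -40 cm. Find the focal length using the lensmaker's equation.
1/f = (n − 1)(1/R₁ − 1/R₂) → f = 41.81 cm (converging lens)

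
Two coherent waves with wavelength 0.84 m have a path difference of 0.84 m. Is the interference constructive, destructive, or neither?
constructive — path difference = 1λ, a whole number of wavelengths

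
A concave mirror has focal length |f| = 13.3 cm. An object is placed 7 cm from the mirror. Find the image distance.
f = +13.3 cm (concave); 1/di = 1/f − 1/do → di = -14.78 cm (virtual image, behind mirror)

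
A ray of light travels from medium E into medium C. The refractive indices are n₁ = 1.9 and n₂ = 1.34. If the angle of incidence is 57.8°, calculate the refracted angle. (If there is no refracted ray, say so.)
sin θ₂ = (n₁/n₂)·sin θ₁ = 1.2 > 1, so there is no refracted ray — the light undergoes total internal reflection.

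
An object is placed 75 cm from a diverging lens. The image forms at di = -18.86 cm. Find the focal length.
1/f = 1/do + 1/di → f = -25.2 cm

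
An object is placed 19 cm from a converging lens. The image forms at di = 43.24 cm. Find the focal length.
1/f = 1/do + 1/di → f = 13.2 cm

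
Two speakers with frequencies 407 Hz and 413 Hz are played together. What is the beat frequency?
6 Hz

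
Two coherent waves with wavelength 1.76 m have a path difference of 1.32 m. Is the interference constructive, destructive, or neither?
neither (partial) — path difference = 0.75λ, neither a whole number of wavelengths nor an odd multiple of λ/2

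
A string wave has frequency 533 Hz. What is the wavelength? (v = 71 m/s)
λ = v/f = 0.1332 m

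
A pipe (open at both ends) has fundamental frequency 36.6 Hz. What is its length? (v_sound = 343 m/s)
L = v/(2f₁) = 4.686 m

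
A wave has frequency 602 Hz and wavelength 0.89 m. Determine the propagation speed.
v = fλ = 535.8 m/s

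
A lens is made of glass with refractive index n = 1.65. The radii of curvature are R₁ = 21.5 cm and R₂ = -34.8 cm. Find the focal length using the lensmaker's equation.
1/f = (n − 1)(1/R₁ − 1/R₂) → f = 20.45 cm (converging lens)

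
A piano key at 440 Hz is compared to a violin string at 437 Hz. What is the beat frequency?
3 Hz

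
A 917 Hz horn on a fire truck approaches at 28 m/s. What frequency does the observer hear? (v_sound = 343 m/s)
f_obs = f·v/(v − v_s) = 998.5 Hz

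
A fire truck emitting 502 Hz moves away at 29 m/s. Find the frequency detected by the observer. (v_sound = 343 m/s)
f_obs = f·v/(v + v_s) = 462.9 Hz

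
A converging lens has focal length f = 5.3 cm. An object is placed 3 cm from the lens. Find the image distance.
1/di = 1/f − 1/do → di = -6.913 cm (virtual image)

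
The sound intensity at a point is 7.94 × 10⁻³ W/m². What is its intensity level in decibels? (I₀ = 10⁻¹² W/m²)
β = 10·log₁₀(I/I₀) = 99 dB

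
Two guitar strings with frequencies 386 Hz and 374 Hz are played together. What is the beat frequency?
12 Hz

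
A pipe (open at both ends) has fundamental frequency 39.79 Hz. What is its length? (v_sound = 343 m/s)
L = v/(2f₁) = 4.31 m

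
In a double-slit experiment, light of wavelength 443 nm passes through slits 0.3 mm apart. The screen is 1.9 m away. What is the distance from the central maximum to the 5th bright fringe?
y = mλL/d = 14.03 mm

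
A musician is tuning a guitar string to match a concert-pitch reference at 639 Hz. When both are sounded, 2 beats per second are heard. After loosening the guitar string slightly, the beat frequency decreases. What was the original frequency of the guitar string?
641 Hz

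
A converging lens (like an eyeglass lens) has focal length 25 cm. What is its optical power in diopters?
P = 1/f = 4 D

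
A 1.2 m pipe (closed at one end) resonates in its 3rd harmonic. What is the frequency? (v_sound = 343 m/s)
fₙ = nv/(4L) = 214.4 Hz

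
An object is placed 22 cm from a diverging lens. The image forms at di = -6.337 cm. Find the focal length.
1/f = 1/do + 1/di → f = -8.901 cm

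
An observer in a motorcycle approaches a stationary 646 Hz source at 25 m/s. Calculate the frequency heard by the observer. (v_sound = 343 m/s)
f_obs = f·(v + v_o)/v = 693.1 Hz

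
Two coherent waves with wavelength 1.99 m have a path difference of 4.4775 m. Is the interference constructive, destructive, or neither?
neither (partial) — path difference = 2.25λ, neither a whole number of wavelengths nor an odd multiple of λ/2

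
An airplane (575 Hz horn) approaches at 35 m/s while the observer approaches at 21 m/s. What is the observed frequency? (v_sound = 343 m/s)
f_obs = f·(v + v_o)/(v − v_s) = 679.5 Hz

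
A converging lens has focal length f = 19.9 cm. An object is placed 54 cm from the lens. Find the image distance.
1/di = 1/f − 1/do → di = 31.51 cm (real image)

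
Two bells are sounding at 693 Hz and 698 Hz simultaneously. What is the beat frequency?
5 Hz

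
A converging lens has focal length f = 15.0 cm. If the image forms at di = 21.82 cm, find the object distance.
1/do = 1/f − 1/di → do = 47.99 cm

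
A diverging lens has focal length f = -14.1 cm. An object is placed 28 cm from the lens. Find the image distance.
1/di = 1/f − 1/do → di = -9.378 cm (virtual image)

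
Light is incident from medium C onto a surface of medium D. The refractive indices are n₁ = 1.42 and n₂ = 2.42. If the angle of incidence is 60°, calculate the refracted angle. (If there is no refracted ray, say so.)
sin θ₂ = (n₁/n₂)·sin θ₁ = 0.5082 → θ₂ = 30.54°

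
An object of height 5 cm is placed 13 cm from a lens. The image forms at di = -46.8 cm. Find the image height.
hi = (-di/do) × ho = 18 cm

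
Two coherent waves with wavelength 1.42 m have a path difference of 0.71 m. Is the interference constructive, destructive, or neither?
destructive — path difference = 0.5λ, an odd multiple of λ/2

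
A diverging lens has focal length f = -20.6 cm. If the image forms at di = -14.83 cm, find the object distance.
1/do = 1/f − 1/di → do = 52.95 cm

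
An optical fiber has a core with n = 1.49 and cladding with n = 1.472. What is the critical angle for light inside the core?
θc = arcsin(n_cladding/n_core) = 81.09°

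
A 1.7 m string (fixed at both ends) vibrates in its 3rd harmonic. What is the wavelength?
λₙ = 2L/n = 1.133 m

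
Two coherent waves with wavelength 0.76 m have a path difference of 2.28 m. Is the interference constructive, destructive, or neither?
constructive — path difference = 3λ, a whole number of wavelengths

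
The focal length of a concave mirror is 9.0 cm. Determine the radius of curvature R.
R = 2|f| = 18 cm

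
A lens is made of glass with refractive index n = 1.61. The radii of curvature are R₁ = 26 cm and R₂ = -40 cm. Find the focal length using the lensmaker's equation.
1/f = (n − 1)(1/R₁ − 1/R₂) → f = 25.83 cm (converging lens)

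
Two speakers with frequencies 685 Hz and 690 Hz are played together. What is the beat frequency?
5 Hz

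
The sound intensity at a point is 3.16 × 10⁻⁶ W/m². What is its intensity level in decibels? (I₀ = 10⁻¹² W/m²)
β = 10·log₁₀(I/I₀) = 65 dB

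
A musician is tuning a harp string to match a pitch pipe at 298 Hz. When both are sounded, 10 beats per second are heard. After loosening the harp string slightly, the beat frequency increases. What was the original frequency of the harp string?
288 Hz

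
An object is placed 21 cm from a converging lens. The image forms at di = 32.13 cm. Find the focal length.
1/f = 1/do + 1/di → f = 12.7 cm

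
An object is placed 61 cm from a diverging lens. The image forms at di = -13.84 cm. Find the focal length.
1/f = 1/do + 1/di → f = -17.9 cm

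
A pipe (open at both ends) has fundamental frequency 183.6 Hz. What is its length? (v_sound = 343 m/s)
L = v/(2f₁) = 0.9341 m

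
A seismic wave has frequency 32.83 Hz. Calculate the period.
T = 1/f = 0.03046 s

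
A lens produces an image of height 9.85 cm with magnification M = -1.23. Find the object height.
ho = |hi|/|M| = 8.008 cm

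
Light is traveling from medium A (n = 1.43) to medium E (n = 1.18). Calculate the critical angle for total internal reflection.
θc = arcsin(n₂/n₁) = 55.61°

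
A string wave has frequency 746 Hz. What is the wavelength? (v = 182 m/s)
λ = v/f = 0.244 m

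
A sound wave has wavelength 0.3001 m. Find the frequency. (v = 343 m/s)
f = v/λ = 1143 Hz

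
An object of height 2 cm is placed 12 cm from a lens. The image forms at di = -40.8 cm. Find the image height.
hi = (-di/do) × ho = 6.8 cm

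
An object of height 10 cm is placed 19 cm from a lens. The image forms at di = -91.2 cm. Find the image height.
hi = (-di/do) × ho = 48 cm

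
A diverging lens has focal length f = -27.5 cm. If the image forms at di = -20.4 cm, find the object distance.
1/do = 1/f − 1/di → do = 79.01 cm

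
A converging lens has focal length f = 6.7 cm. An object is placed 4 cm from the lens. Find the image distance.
1/di = 1/f − 1/do → di = -9.926 cm (virtual image)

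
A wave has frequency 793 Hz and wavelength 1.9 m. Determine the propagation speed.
v = fλ = 1507 m/s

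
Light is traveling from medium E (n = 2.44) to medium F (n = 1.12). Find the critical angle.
θc = arcsin(n₂/n₁) = 27.32°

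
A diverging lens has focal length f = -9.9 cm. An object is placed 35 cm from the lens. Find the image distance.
1/di = 1/f − 1/do → di = -7.717 cm (virtual image)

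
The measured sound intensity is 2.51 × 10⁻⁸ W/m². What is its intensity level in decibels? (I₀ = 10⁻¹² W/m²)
β = 10·log₁₀(I/I₀) = 44 dB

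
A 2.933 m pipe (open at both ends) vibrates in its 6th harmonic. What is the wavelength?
λₙ = 2L/n = 0.9777 m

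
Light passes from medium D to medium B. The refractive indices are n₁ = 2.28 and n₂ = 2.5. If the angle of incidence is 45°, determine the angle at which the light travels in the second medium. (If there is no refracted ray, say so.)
sin θ₂ = (n₁/n₂)·sin θ₁ = 0.6449 → θ₂ = 40.16°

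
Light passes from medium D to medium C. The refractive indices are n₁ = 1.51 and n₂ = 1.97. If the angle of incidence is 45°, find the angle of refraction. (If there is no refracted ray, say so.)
sin θ₂ = (n₁/n₂)·sin θ₁ = 0.542 → θ₂ = 32.82°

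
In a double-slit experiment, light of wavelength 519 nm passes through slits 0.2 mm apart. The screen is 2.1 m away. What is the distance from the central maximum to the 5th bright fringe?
y = mλL/d = 27.25 mm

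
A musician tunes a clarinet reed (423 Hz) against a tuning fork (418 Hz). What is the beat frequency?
5 Hz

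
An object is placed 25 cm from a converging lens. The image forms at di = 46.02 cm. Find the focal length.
1/f = 1/do + 1/di → f = 16.2 cm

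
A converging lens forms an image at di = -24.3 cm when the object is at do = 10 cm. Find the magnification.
M = −di/do = 2.43 (upright image)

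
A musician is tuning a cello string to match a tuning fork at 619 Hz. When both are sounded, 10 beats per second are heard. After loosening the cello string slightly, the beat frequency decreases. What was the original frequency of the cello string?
629 Hz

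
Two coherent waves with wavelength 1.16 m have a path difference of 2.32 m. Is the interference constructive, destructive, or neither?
constructive — path difference = 2λ, a whole number of wavelengths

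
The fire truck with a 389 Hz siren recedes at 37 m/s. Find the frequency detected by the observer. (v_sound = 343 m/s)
f_obs = f·v/(v + v_s) = 351.1 Hz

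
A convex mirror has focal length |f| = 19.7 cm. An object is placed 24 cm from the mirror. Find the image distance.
f = −19.7 cm (convex); 1/di = 1/f − 1/do → di = -10.82 cm (virtual image, behind mirror)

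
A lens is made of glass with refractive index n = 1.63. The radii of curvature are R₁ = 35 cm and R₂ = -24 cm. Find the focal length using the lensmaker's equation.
1/f = (n − 1)(1/R₁ − 1/R₂) → f = 22.6 cm (converging lens)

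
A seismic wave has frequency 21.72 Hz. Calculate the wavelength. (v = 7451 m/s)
λ = v/f = 343 m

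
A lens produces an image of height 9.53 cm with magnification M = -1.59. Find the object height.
ho = |hi|/|M| = 5.994 cm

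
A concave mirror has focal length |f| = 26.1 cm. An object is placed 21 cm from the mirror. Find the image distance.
f = +26.1 cm (concave); 1/di = 1/f − 1/do → di = -107.5 cm (virtual image, behind mirror)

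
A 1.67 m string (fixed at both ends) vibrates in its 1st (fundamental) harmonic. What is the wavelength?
λₙ = 2L/n = 3.34 m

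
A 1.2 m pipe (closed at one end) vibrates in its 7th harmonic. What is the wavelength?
λₙ = 4L/n = 0.6857 m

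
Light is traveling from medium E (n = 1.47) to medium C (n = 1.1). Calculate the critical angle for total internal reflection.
θc = arcsin(n₂/n₁) = 48.44°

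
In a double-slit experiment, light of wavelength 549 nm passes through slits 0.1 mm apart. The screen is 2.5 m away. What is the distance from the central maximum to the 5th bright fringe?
y = mλL/d = 68.62 mm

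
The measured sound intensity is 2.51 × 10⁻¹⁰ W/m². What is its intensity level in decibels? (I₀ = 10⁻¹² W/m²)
β = 10·log₁₀(I/I₀) = 24 dB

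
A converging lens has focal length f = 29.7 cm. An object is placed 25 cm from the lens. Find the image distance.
1/di = 1/f − 1/do → di = -158 cm (virtual image)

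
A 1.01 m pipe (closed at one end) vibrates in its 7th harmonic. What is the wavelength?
λₙ = 4L/n = 0.5771 m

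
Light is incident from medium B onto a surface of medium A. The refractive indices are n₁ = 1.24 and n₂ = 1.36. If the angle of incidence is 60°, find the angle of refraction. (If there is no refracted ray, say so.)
sin θ₂ = (n₁/n₂)·sin θ₁ = 0.7896 → θ₂ = 52.15°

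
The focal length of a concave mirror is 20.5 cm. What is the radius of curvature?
R = 2|f| = 41 cm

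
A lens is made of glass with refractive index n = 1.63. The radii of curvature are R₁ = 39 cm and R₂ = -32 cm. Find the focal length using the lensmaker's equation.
1/f = (n − 1)(1/R₁ − 1/R₂) → f = 27.9 cm (converging lens)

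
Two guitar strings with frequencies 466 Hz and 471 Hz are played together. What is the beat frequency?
5 Hz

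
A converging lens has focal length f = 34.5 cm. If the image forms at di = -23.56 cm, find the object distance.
1/do = 1/f − 1/di → do = 14 cm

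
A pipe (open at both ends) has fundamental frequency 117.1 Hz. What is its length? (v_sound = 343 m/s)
L = v/(2f₁) = 1.465 m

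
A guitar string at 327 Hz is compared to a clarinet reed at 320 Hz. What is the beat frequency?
7 Hz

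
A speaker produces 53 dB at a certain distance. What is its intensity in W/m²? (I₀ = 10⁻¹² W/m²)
I = I₀·10^(β/10) = 2.00 × 10⁻⁷ W/m²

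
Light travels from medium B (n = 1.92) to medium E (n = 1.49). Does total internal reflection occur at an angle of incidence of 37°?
θc = arcsin(n₂/n₁) = 50.9°; 37° < θc, so no — the ray refracts.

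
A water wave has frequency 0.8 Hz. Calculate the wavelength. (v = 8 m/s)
λ = v/f = 10 m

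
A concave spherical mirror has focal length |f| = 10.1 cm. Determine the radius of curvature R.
R = 2|f| = 20.2 cm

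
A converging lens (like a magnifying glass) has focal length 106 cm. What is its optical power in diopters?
P = 1/f = 0.9434 D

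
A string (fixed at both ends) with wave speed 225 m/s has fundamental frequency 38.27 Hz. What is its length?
L = v/(2f₁) = 2.94 m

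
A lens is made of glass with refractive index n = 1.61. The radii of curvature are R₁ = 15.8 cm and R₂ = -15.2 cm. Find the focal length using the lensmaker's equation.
1/f = (n − 1)(1/R₁ − 1/R₂) → f = 12.7 cm (converging lens)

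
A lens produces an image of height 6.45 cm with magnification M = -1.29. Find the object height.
ho = |hi|/|M| = 5 cm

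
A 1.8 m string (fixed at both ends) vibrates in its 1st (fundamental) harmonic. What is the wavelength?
λₙ = 2L/n = 3.6 m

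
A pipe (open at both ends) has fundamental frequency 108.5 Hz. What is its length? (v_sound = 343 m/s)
L = v/(2f₁) = 1.581 m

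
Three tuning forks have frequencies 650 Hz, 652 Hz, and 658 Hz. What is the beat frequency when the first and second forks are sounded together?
2 Hz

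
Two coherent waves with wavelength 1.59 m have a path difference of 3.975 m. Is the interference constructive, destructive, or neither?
destructive — path difference = 2.5λ, an odd multiple of λ/2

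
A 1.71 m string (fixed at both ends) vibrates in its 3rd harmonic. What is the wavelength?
λₙ = 2L/n = 1.14 m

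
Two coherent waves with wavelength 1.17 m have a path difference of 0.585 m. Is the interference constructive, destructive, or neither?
destructive — path difference = 0.5λ, an odd multiple of λ/2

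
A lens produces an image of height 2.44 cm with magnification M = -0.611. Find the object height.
ho = |hi|/|M| = 3.993 cm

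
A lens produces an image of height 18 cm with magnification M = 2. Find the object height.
ho = |hi|/|M| = 9 cm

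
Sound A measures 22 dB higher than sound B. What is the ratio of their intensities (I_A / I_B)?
I_A/I_B = 10^(Δβ/10) = 158.5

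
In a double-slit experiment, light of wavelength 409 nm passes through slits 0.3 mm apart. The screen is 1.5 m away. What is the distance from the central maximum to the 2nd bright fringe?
y = mλL/d = 4.09 mm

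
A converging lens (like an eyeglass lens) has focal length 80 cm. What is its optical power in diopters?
P = 1/f = 1.25 D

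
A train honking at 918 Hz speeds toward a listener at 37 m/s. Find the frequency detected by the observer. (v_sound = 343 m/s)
f_obs = f·v/(v − v_s) = 1029 Hz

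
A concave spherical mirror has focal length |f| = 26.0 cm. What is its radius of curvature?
R = 2|f| = 52 cm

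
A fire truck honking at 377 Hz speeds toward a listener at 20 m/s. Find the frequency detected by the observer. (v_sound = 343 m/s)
f_obs = f·v/(v − v_s) = 400.3 Hz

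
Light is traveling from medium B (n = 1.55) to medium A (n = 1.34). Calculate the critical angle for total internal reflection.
θc = arcsin(n₂/n₁) = 59.83°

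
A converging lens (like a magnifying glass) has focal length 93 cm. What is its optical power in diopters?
P = 1/f = 1.075 D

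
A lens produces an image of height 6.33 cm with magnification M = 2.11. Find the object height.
ho = |hi|/|M| = 3 cm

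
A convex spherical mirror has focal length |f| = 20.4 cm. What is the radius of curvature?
R = 2|f| = 40.8 cm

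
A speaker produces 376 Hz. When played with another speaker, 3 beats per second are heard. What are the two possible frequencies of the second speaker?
f₂ = 376 ± 3 Hz → 379 Hz or 373 Hz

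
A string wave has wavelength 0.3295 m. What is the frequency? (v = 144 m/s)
f = v/λ = 437 Hz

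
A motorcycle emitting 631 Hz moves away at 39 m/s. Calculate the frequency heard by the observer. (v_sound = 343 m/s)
f_obs = f·v/(v + v_s) = 566.6 Hz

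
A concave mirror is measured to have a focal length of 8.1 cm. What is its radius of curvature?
R = 2|f| = 16.2 cm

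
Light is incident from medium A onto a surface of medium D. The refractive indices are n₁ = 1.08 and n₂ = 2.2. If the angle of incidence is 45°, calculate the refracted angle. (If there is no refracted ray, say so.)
sin θ₂ = (n₁/n₂)·sin θ₁ = 0.3471 → θ₂ = 20.31°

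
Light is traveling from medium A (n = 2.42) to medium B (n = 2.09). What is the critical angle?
θc = arcsin(n₂/n₁) = 59.73°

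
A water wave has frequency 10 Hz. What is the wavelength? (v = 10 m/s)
λ = v/f = 1 m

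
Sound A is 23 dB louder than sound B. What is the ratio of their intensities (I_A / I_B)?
I_A/I_B = 10^(Δβ/10) = 199.5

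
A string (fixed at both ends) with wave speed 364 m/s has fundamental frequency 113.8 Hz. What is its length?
L = v/(2f₁) = 1.599 m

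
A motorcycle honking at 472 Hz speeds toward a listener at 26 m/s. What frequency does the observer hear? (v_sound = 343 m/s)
f_obs = f·v/(v − v_s) = 510.7 Hz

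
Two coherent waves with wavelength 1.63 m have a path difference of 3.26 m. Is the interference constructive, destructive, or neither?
constructive — path difference = 2λ, a whole number of wavelengths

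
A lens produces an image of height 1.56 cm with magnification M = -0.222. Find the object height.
ho = |hi|/|M| = 7.027 cm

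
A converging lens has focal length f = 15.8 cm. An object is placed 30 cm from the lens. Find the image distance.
1/di = 1/f − 1/do → di = 33.38 cm (real image)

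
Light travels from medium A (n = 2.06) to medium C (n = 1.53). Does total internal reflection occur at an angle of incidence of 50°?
θc = arcsin(n₂/n₁) = 47.96°; 50° > θc, so yes — total internal reflection.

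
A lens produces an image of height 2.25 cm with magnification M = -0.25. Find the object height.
ho = |hi|/|M| = 9 cm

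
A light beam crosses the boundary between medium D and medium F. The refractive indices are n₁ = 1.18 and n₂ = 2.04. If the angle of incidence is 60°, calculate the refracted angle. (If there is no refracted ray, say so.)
sin θ₂ = (n₁/n₂)·sin θ₁ = 0.5009 → θ₂ = 30.06°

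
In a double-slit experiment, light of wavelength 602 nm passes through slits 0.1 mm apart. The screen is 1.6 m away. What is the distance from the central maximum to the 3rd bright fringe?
y = mλL/d = 28.9 mm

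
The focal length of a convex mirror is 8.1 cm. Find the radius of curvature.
R = 2|f| = 16.2 cm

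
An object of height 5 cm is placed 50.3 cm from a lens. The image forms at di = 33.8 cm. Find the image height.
hi = (-di/do) × ho = -3.36 cm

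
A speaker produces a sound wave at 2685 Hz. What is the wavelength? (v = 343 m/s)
λ = v/f = 0.1277 m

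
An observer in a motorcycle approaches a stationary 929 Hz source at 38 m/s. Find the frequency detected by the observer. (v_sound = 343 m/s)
f_obs = f·(v + v_o)/v = 1032 Hz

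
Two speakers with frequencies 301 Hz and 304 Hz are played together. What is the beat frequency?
3 Hz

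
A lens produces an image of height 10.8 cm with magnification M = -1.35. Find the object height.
ho = |hi|/|M| = 8 cm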